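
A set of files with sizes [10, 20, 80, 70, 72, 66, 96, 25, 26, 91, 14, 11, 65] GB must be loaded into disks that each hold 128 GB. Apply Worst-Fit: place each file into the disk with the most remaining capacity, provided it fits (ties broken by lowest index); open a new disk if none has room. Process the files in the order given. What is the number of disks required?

7 disks

10 GB → disk 1 (remaining 118 GB)
20 GB → disk 1 (remaining 98 GB)
80 GB → disk 1 (remaining 18 GB)
70 GB → disk 2 (remaining 58 GB)
72 GB → disk 3 (remaining 56 GB)
66 GB → disk 4 (remaining 62 GB)
96 GB → disk 5 (remaining 32 GB)
25 GB → disk 4 (remaining 37 GB)
26 GB → disk 2 (remaining 32 GB)
91 GB → disk 6 (remaining 37 GB)
14 GB → disk 3 (remaining 42 GB)
11 GB → disk 3 (remaining 31 GB)
65 GB → disk 7 (remaining 63 GB)
Final disks: [10,20,80] [70,26] [72,14,11] [66,25] [96] [91] [65].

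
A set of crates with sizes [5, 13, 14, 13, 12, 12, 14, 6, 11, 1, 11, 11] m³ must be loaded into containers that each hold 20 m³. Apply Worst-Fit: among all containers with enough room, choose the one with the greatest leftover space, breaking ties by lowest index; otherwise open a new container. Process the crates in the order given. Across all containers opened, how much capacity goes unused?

57

5 m³ → container 1 (remaining 15 m³)
13 m³ → container 1 (remaining 2 m³)
14 m³ → container 2 (remaining 6 m³)
13 m³ → container 3 (remaining 7 m³)
12 m³ → container 4 (remaining 8 m³)
12 m³ → container 5 (remaining 8 m³)
14 m³ → container 6 (remaining 6 m³)
6 m³ → container 4 (remaining 2 m³)
11 m³ → container 7 (remaining 9 m³)
1 m³ → container 7 (remaining 8 m³)
11 m³ → container 8 (remaining 9 m³)
11 m³ → container 9 (remaining 9 m³)
9 containers × 20 m³ = 180 m³; used 123 m³; unused 57 m³.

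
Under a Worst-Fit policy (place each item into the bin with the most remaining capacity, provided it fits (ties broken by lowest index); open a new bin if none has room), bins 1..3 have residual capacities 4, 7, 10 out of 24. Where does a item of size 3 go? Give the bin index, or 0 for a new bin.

Bins with room: bin 1 (4), bin 2 (7), bin 3 (10).
Most room is bin 3 with 10 free.

3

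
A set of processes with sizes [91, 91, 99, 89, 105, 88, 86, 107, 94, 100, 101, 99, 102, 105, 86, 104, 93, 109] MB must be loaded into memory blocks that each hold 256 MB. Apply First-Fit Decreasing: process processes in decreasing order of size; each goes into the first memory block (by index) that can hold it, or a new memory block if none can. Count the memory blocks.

Sorted descending: 109, 107, 105, 105, 104, 102, 101, 100, 99, 99, 94, 93, 91, 91, 89, 88, 86, 86.
Put 109 MB in memory block 1; 147 MB remain.
Put 107 MB in memory block 1; 40 MB remain.
Put 105 MB in memory block 2; 151 MB remain.
Put 105 MB in memory block 2; 46 MB remain.
Put 104 MB in memory block 3; 152 MB remain.
Put 102 MB in memory block 3; 50 MB remain.
Put 101 MB in memory block 4; 155 MB remain.
Put 100 MB in memory block 4; 55 MB remain.
Put 99 MB in memory block 5; 157 MB remain.
Put 99 MB in memory block 5; 58 MB remain.
Put 94 MB in memory block 6; 162 MB remain.
Put 93 MB in memory block 6; 69 MB remain.
Put 91 MB in memory block 7; 165 MB remain.
Put 91 MB in memory block 7; 74 MB remain.
Put 89 MB in memory block 8; 167 MB remain.
Put 88 MB in memory block 8; 79 MB remain.
Put 86 MB in memory block 9; 170 MB remain.
Put 86 MB in memory block 9; 84 MB remain.
Final memory blocks: [109,107] [105,105] [104,102] [101,100] [99,99] [94,93] [91,91] [89,88] [86,86].

9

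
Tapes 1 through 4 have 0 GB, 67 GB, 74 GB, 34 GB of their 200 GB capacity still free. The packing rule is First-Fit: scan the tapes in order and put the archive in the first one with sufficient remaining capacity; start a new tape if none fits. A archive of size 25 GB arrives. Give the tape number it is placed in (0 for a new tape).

2

Tapes with room: tape 2 (67 GB), tape 3 (74 GB), tape 4 (34 GB).
The first with room is tape 2.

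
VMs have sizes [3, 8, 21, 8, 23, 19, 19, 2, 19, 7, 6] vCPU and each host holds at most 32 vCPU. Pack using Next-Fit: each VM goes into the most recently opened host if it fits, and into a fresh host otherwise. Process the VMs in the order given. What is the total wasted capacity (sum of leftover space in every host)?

host 1: place 3 vCPU, 29 vCPU left
host 1: place 8 vCPU, 21 vCPU left
host 1: place 21 vCPU, 0 vCPU left
host 2: place 8 vCPU, 24 vCPU left
host 2: place 23 vCPU, 1 vCPU left
host 3: place 19 vCPU, 13 vCPU left
host 4: place 19 vCPU, 13 vCPU left
host 4: place 2 vCPU, 11 vCPU left
host 5: place 19 vCPU, 13 vCPU left
host 5: place 7 vCPU, 6 vCPU left
host 5: place 6 vCPU, 0 vCPU left
5 hosts × 32 vCPU = 160 vCPU; used 135 vCPU; unused 25 vCPU.

25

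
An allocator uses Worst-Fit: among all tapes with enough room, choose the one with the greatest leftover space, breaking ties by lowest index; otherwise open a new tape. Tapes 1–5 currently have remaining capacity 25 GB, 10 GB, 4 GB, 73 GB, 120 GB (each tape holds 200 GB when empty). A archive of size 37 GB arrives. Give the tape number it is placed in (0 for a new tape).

5

Tapes with room: tape 4 (73 GB), tape 5 (120 GB).
Most room is tape 5 with 120 GB free.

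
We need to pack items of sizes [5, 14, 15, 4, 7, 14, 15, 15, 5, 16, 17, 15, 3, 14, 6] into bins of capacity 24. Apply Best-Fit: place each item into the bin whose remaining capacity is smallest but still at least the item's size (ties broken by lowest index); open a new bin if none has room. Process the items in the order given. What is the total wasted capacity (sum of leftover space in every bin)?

51

bin 1: place 5, 19 left
bin 1: place 14, 5 left
bin 2: place 15, 9 left
bin 1: place 4, 1 left
bin 2: place 7, 2 left
bin 3: place 14, 10 left
bin 4: place 15, 9 left
bin 5: place 15, 9 left
bin 4: place 5, 4 left
bin 6: place 16, 8 left
bin 7: place 17, 7 left
bin 8: place 15, 9 left
bin 4: place 3, 1 left
bin 9: place 14, 10 left
bin 7: place 6, 1 left
9 bins × 24 = 216; used 165; unused 51.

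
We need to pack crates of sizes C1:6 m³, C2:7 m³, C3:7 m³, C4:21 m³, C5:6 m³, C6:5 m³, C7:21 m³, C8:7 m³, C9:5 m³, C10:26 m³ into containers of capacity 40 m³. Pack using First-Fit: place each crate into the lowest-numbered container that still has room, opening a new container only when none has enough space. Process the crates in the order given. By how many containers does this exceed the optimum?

1

First-Fit: [6,7,7,6,5,7] [21,5] [21] [26] → 4 containers.
Total size 111 m³; any packing needs at least ⌈111/40⌉ = 3 containers.
An optimal packing achieves that bound: [26,7,7] [21,7,6,6] [21,5,5] → 3 containers.
Excess: 4 − 3 = 1.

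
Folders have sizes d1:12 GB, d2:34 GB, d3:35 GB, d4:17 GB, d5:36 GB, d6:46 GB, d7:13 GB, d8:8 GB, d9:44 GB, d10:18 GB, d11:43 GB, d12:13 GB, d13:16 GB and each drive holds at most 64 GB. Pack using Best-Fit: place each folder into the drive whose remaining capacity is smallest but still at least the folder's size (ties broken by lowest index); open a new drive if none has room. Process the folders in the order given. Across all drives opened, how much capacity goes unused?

49

d1 (12 GB) → drive 1 (remaining 52 GB)
d2 (34 GB) → drive 1 (remaining 18 GB)
d3 (35 GB) → drive 2 (remaining 29 GB)
d4 (17 GB) → drive 1 (remaining 1 GB)
d5 (36 GB) → drive 3 (remaining 28 GB)
d6 (46 GB) → drive 4 (remaining 18 GB)
d7 (13 GB) → drive 4 (remaining 5 GB)
d8 (8 GB) → drive 3 (remaining 20 GB)
d9 (44 GB) → drive 5 (remaining 20 GB)
d10 (18 GB) → drive 3 (remaining 2 GB)
d11 (43 GB) → drive 6 (remaining 21 GB)
d12 (13 GB) → drive 5 (remaining 7 GB)
d13 (16 GB) → drive 6 (remaining 5 GB)
6 drives × 64 GB = 384 GB; used 335 GB; unused 49 GB.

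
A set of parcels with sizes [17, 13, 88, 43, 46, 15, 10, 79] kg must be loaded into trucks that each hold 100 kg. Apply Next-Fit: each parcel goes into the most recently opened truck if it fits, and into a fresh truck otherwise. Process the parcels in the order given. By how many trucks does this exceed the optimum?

Next-Fit: [17,13] [88] [43,46] [15,10] [79] → 5 trucks.
Total size 311 kg; any packing needs at least ⌈311/100⌉ = 4 trucks.
An optimal packing achieves that bound: [88,10] [79,17] [46,43] [15,13] → 4 trucks.
Excess: 5 − 4 = 1.

1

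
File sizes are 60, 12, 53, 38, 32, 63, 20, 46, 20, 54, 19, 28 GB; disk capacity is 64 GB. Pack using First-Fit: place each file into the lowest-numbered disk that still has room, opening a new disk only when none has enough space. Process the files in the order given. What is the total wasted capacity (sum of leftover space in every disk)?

131

disk 1: place 60 GB, 4 GB left
disk 2: place 12 GB, 52 GB left
disk 3: place 53 GB, 11 GB left
disk 2: place 38 GB, 14 GB left
disk 4: place 32 GB, 32 GB left
disk 5: place 63 GB, 1 GB left
disk 4: place 20 GB, 12 GB left
disk 6: place 46 GB, 18 GB left
disk 7: place 20 GB, 44 GB left
disk 8: place 54 GB, 10 GB left
disk 7: place 19 GB, 25 GB left
disk 9: place 28 GB, 36 GB left
9 disks × 64 GB = 576 GB; used 445 GB; unused 131 GB.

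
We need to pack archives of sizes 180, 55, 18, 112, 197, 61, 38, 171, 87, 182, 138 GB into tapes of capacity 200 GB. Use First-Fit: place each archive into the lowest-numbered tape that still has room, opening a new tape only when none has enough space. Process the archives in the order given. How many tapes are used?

7

tape 1: place 180 GB, 20 GB left
tape 2: place 55 GB, 145 GB left
tape 1: place 18 GB, 2 GB left
tape 2: place 112 GB, 33 GB left
tape 3: place 197 GB, 3 GB left
tape 4: place 61 GB, 139 GB left
tape 4: place 38 GB, 101 GB left
tape 5: place 171 GB, 29 GB left
tape 4: place 87 GB, 14 GB left
tape 6: place 182 GB, 18 GB left
tape 7: place 138 GB, 62 GB left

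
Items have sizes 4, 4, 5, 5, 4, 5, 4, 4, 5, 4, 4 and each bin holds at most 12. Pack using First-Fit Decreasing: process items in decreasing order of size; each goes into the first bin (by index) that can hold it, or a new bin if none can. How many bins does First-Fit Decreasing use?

5 bins

Sorted descending: 5, 5, 5, 5, 4, 4, 4, 4, 4, 4, 4.
Put 5 in bin 1; 7 remain.
Put 5 in bin 1; 2 remain.
Put 5 in bin 2; 7 remain.
Put 5 in bin 2; 2 remain.
Put 4 in bin 3; 8 remain.
Put 4 in bin 3; 4 remain.
Put 4 in bin 3; 0 remain.
Put 4 in bin 4; 8 remain.
Put 4 in bin 4; 4 remain.
Put 4 in bin 4; 0 remain.
Put 4 in bin 5; 8 remain.
Final bins: [5,5] [5,5] [4,4,4] [4,4,4] [4].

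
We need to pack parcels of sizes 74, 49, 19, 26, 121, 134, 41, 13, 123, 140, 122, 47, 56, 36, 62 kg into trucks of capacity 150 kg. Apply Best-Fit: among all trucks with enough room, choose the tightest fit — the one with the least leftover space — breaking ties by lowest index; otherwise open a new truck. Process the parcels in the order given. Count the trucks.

8

74 kg → truck 1 (remaining 76 kg)
49 kg → truck 1 (remaining 27 kg)
19 kg → truck 1 (remaining 8 kg)
26 kg → truck 2 (remaining 124 kg)
121 kg → truck 2 (remaining 3 kg)
134 kg → truck 3 (remaining 16 kg)
41 kg → truck 4 (remaining 109 kg)
13 kg → truck 3 (remaining 3 kg)
123 kg → truck 5 (remaining 27 kg)
140 kg → truck 6 (remaining 10 kg)
122 kg → truck 7 (remaining 28 kg)
47 kg → truck 4 (remaining 62 kg)
56 kg → truck 4 (remaining 6 kg)
36 kg → truck 8 (remaining 114 kg)
62 kg → truck 8 (remaining 52 kg)
Final trucks: [74,49,19] [26,121] [134,13] [41,47,56] [123] [140] [122] [36,62].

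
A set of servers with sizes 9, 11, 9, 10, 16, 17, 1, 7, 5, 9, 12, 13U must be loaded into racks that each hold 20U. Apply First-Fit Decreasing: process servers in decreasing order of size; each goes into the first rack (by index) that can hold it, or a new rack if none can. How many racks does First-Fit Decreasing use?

7

Sorted descending: 17, 16, 13, 12, 11, 10, 9, 9, 9, 7, 5, 1.
Put 17U in rack 1; 3U remain.
Put 16U in rack 2; 4U remain.
Put 13U in rack 3; 7U remain.
Put 12U in rack 4; 8U remain.
Put 11U in rack 5; 9U remain.
Put 10U in rack 6; 10U remain.
Put 9U in rack 5; 0U remain.
Put 9U in rack 6; 1U remain.
Put 9U in rack 7; 11U remain.
Put 7U in rack 3; 0U remain.
Put 5U in rack 4; 3U remain.
Put 1U in rack 1; 2U remain.
Final racks: [17,1] [16] [13,7] [12,5] [11,9] [10,9] [9].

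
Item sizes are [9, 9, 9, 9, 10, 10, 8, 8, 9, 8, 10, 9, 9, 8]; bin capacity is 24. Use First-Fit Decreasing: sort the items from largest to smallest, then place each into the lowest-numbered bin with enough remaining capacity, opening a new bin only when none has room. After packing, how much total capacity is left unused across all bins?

Sorted descending: 10, 10, 10, 9, 9, 9, 9, 9, 9, 9, 8, 8, 8, 8.
Put 10 in bin 1; 14 remain.
Put 10 in bin 1; 4 remain.
Put 10 in bin 2; 14 remain.
Put 9 in bin 2; 5 remain.
Put 9 in bin 3; 15 remain.
Put 9 in bin 3; 6 remain.
Put 9 in bin 4; 15 remain.
Put 9 in bin 4; 6 remain.
Put 9 in bin 5; 15 remain.
Put 9 in bin 5; 6 remain.
Put 8 in bin 6; 16 remain.
Put 8 in bin 6; 8 remain.
Put 8 in bin 6; 0 remain.
Put 8 in bin 7; 16 remain.
7 bins × 24 = 168; used 125; unused 43.

43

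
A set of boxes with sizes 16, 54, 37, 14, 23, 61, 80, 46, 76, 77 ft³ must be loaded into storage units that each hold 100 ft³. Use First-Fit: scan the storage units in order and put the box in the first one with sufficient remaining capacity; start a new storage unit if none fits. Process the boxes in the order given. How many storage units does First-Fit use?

7

storage unit 1: place 16 ft³, 84 ft³ left
storage unit 1: place 54 ft³, 30 ft³ left
storage unit 2: place 37 ft³, 63 ft³ left
storage unit 1: place 14 ft³, 16 ft³ left
storage unit 2: place 23 ft³, 40 ft³ left
storage unit 3: place 61 ft³, 39 ft³ left
storage unit 4: place 80 ft³, 20 ft³ left
storage unit 5: place 46 ft³, 54 ft³ left
storage unit 6: place 76 ft³, 24 ft³ left
storage unit 7: place 77 ft³, 23 ft³ left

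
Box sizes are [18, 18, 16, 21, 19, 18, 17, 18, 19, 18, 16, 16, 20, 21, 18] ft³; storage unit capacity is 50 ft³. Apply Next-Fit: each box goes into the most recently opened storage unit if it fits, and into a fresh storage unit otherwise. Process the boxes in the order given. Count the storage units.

8 storage units

storage unit 1: place 18 ft³, 32 ft³ left
storage unit 1: place 18 ft³, 14 ft³ left
storage unit 2: place 16 ft³, 34 ft³ left
storage unit 2: place 21 ft³, 13 ft³ left
storage unit 3: place 19 ft³, 31 ft³ left
storage unit 3: place 18 ft³, 13 ft³ left
storage unit 4: place 17 ft³, 33 ft³ left
storage unit 4: place 18 ft³, 15 ft³ left
storage unit 5: place 19 ft³, 31 ft³ left
storage unit 5: place 18 ft³, 13 ft³ left
storage unit 6: place 16 ft³, 34 ft³ left
storage unit 6: place 16 ft³, 18 ft³ left
storage unit 7: place 20 ft³, 30 ft³ left
storage unit 7: place 21 ft³, 9 ft³ left
storage unit 8: place 18 ft³, 32 ft³ left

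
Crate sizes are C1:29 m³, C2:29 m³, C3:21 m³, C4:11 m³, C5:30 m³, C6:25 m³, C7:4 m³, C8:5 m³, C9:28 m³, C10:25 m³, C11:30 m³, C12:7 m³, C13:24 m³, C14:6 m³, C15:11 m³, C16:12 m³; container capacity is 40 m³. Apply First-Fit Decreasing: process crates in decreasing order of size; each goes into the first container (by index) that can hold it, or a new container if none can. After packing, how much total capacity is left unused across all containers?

Sorted descending: 30, 30, 29, 29, 28, 25, 25, 24, 21, 12, 11, 11, 7, 6, 5, 4.
Put 30 m³ in container 1; 10 m³ remain.
Put 30 m³ in container 2; 10 m³ remain.
Put 29 m³ in container 3; 11 m³ remain.
Put 29 m³ in container 4; 11 m³ remain.
Put 28 m³ in container 5; 12 m³ remain.
Put 25 m³ in container 6; 15 m³ remain.
Put 25 m³ in container 7; 15 m³ remain.
Put 24 m³ in container 8; 16 m³ remain.
Put 21 m³ in container 9; 19 m³ remain.
Put 12 m³ in container 5; 0 m³ remain.
Put 11 m³ in container 3; 0 m³ remain.
Put 11 m³ in container 4; 0 m³ remain.
Put 7 m³ in container 1; 3 m³ remain.
Put 6 m³ in container 2; 4 m³ remain.
Put 5 m³ in container 6; 10 m³ remain.
Put 4 m³ in container 2; 0 m³ remain.
9 containers × 40 m³ = 360 m³; used 297 m³; unused 63 m³.

63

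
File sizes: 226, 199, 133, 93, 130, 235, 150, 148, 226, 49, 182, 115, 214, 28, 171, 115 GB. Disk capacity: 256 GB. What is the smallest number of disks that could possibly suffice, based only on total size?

Total size = 226 + 199 + 133 + 93 + 130 + 235 + 150 + 148 + 226 + 49 + 182 + 115 + 214 + 28 + 171 + 115 = 2414 GB.
⌈2414 / 256⌉ = 10.

10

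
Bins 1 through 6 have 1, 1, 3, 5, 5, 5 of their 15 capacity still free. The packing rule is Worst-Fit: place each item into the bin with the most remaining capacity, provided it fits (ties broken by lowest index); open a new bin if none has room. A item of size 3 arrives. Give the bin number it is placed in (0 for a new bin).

4

Bins with room: bin 3 (3), bin 4 (5), bin 5 (5), bin 6 (5).
Most room is bin 4 with 5 free.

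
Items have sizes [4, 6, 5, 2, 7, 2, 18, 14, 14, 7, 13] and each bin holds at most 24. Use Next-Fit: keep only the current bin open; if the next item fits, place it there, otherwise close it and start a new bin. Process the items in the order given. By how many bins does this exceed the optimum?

Next-Fit: [4,6,5,2,7] [2,18] [14] [14,7] [13] → 5 bins.
Total size 92; any packing needs at least ⌈92/24⌉ = 4 bins.
An optimal packing achieves that bound: [18,6] [14,7,2] [14,7,2] [13,5,4] → 4 bins.
Excess: 5 − 4 = 1.

1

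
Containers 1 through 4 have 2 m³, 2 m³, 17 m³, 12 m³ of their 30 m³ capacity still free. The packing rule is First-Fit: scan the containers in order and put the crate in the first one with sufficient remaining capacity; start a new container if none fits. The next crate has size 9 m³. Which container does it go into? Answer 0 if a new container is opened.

Containers with room: container 3 (17 m³), container 4 (12 m³).
The first with room is container 3.

3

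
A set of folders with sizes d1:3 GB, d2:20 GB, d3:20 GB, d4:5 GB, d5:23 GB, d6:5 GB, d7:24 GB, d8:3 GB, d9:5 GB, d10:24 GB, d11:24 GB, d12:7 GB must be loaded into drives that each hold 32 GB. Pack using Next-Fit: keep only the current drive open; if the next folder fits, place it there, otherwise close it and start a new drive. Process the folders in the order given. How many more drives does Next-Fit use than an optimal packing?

Next-Fit: [3,20] [20,5] [23,5] [24,3,5] [24] [24,7] → 6 drives.
Total size 163 GB; any packing needs at least ⌈163/32⌉ = 6 drives.
So 6 is already optimal.

0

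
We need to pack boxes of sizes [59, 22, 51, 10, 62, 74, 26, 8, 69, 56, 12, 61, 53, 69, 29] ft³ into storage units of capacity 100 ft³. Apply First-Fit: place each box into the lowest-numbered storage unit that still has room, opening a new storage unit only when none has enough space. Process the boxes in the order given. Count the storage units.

9

Put 59 ft³ in storage unit 1; 41 ft³ remain.
Put 22 ft³ in storage unit 1; 19 ft³ remain.
Put 51 ft³ in storage unit 2; 49 ft³ remain.
Put 10 ft³ in storage unit 1; 9 ft³ remain.
Put 62 ft³ in storage unit 3; 38 ft³ remain.
Put 74 ft³ in storage unit 4; 26 ft³ remain.
Put 26 ft³ in storage unit 2; 23 ft³ remain.
Put 8 ft³ in storage unit 1; 1 ft³ remain.
Put 69 ft³ in storage unit 5; 31 ft³ remain.
Put 56 ft³ in storage unit 6; 44 ft³ remain.
Put 12 ft³ in storage unit 2; 11 ft³ remain.
Put 61 ft³ in storage unit 7; 39 ft³ remain.
Put 53 ft³ in storage unit 8; 47 ft³ remain.
Put 69 ft³ in storage unit 9; 31 ft³ remain.
Put 29 ft³ in storage unit 3; 9 ft³ remain.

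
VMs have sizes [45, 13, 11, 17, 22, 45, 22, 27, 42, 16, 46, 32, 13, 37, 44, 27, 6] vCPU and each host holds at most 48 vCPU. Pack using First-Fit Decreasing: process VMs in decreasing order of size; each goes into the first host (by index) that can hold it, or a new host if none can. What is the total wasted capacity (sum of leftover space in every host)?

Sorted descending: 46, 45, 45, 44, 42, 37, 32, 27, 27, 22, 22, 17, 16, 13, 13, 11, 6.
Put 46 vCPU in host 1; 2 vCPU remain.
Put 45 vCPU in host 2; 3 vCPU remain.
Put 45 vCPU in host 3; 3 vCPU remain.
Put 44 vCPU in host 4; 4 vCPU remain.
Put 42 vCPU in host 5; 6 vCPU remain.
Put 37 vCPU in host 6; 11 vCPU remain.
Put 32 vCPU in host 7; 16 vCPU remain.
Put 27 vCPU in host 8; 21 vCPU remain.
Put 27 vCPU in host 9; 21 vCPU remain.
Put 22 vCPU in host 10; 26 vCPU remain.
Put 22 vCPU in host 10; 4 vCPU remain.
Put 17 vCPU in host 8; 4 vCPU remain.
Put 16 vCPU in host 7; 0 vCPU remain.
Put 13 vCPU in host 9; 8 vCPU remain.
Put 13 vCPU in host 11; 35 vCPU remain.
Put 11 vCPU in host 6; 0 vCPU remain.
Put 6 vCPU in host 5; 0 vCPU remain.
11 hosts × 48 vCPU = 528 vCPU; used 465 vCPU; unused 63 vCPU.

63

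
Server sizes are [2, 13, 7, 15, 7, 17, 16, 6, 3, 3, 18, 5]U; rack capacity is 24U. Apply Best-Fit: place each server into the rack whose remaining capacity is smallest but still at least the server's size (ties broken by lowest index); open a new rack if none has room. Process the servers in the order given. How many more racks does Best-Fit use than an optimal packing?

Best-Fit: [2,13,7] [15,7] [17,6] [16,3,3] [18,5] → 5 racks.
Total size 112U; any packing needs at least ⌈112/24⌉ = 5 racks.
So 5 is already optimal.

0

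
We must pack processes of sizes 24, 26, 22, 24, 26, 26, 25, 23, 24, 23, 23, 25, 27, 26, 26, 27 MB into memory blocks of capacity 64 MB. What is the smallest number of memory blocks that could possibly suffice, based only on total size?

Total size = 24 + 26 + 22 + 24 + 26 + 26 + 25 + 23 + 24 + 23 + 23 + 25 + 27 + 26 + 26 + 27 = 397 MB.
⌈397 / 64⌉ = 7.

7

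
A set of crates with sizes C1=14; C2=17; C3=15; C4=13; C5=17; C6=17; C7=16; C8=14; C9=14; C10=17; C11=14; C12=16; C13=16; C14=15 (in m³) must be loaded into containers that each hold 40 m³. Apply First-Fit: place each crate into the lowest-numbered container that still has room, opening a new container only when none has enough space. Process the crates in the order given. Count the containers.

7

container 1: place C1 (14 m³), 26 m³ left
container 1: place C2 (17 m³), 9 m³ left
container 2: place C3 (15 m³), 25 m³ left
container 2: place C4 (13 m³), 12 m³ left
container 3: place C5 (17 m³), 23 m³ left
container 3: place C6 (17 m³), 6 m³ left
container 4: place C7 (16 m³), 24 m³ left
container 4: place C8 (14 m³), 10 m³ left
container 5: place C9 (14 m³), 26 m³ left
container 5: place C10 (17 m³), 9 m³ left
container 6: place C11 (14 m³), 26 m³ left
container 6: place C12 (16 m³), 10 m³ left
container 7: place C13 (16 m³), 24 m³ left
container 7: place C14 (15 m³), 9 m³ left
Final containers: [14,17] [15,13] [17,17] [16,14] [14,17] [14,16] [16,15].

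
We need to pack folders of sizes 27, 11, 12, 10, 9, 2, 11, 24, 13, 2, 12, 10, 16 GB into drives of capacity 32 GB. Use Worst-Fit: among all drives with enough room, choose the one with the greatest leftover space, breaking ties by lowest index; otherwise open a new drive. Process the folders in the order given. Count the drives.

Put 27 GB in drive 1; 5 GB remain.
Put 11 GB in drive 2; 21 GB remain.
Put 12 GB in drive 2; 9 GB remain.
Put 10 GB in drive 3; 22 GB remain.
Put 9 GB in drive 3; 13 GB remain.
Put 2 GB in drive 3; 11 GB remain.
Put 11 GB in drive 3; 0 GB remain.
Put 24 GB in drive 4; 8 GB remain.
Put 13 GB in drive 5; 19 GB remain.
Put 2 GB in drive 5; 17 GB remain.
Put 12 GB in drive 5; 5 GB remain.
Put 10 GB in drive 6; 22 GB remain.
Put 16 GB in drive 6; 6 GB remain.

6 drives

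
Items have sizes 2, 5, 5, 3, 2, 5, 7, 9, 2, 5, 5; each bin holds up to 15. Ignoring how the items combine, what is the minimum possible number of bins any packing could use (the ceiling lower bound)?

4

Total size = 2 + 5 + 5 + 3 + 2 + 5 + 7 + 9 + 2 + 5 + 5 = 50.
⌈50 / 15⌉ = 4.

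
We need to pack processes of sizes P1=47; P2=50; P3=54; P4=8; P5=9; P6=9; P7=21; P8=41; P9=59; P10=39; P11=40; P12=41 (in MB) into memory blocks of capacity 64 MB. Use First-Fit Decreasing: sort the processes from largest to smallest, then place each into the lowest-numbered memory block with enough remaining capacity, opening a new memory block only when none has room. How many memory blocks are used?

8

Sorted descending: 59, 54, 50, 47, 41, 41, 40, 39, 21, 9, 9, 8.
Put 59 MB in memory block 1; 5 MB remain.
Put 54 MB in memory block 2; 10 MB remain.
Put 50 MB in memory block 3; 14 MB remain.
Put 47 MB in memory block 4; 17 MB remain.
Put 41 MB in memory block 5; 23 MB remain.
Put 41 MB in memory block 6; 23 MB remain.
Put 40 MB in memory block 7; 24 MB remain.
Put 39 MB in memory block 8; 25 MB remain.
Put 21 MB in memory block 5; 2 MB remain.
Put 9 MB in memory block 2; 1 MB remain.
Put 9 MB in memory block 3; 5 MB remain.
Put 8 MB in memory block 4; 9 MB remain.
Final memory blocks: [59] [54,9] [50,9] [47,8] [41,21] [41] [40] [39].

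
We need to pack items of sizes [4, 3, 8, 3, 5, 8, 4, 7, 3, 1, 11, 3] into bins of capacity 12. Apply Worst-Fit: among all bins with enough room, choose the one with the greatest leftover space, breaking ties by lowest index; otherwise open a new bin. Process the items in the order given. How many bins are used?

Put 4 in bin 1; 8 remain.
Put 3 in bin 1; 5 remain.
Put 8 in bin 2; 4 remain.
Put 3 in bin 1; 2 remain.
Put 5 in bin 3; 7 remain.
Put 8 in bin 4; 4 remain.
Put 4 in bin 3; 3 remain.
Put 7 in bin 5; 5 remain.
Put 3 in bin 5; 2 remain.
Put 1 in bin 2; 3 remain.
Put 11 in bin 6; 1 remain.
Put 3 in bin 4; 1 remain.

6 bins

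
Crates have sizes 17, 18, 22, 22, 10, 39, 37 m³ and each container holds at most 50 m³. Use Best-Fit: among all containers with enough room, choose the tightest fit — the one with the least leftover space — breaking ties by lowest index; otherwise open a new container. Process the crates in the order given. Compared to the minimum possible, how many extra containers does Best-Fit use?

0

Best-Fit: [17,18,10] [22,22] [39] [37] → 4 containers.
Total size 165 m³; any packing needs at least ⌈165/50⌉ = 4 containers.
So 4 is already optimal.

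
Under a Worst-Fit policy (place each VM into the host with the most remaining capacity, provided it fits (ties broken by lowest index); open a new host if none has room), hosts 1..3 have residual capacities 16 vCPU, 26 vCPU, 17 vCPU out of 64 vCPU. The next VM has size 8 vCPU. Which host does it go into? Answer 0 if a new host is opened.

Hosts with room: host 1 (16 vCPU), host 2 (26 vCPU), host 3 (17 vCPU).
Most room is host 2 with 26 vCPU free.

2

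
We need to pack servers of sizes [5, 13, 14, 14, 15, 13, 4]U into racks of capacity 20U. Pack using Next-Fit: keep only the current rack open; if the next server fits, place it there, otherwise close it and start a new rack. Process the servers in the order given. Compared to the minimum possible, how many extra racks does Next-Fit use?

0

Next-Fit: [5,13] [14] [14] [15] [13,4] → 5 racks.
5 servers exceed 10U (half the capacity), and no two of those can share a rack, so at least 5 racks are needed.
So 5 is already optimal.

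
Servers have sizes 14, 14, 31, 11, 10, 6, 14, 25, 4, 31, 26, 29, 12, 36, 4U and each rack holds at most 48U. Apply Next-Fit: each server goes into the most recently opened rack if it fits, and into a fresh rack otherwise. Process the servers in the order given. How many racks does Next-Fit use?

8

rack 1: place 14U, 34U left
rack 1: place 14U, 20U left
rack 2: place 31U, 17U left
rack 2: place 11U, 6U left
rack 3: place 10U, 38U left
rack 3: place 6U, 32U left
rack 3: place 14U, 18U left
rack 4: place 25U, 23U left
rack 4: place 4U, 19U left
rack 5: place 31U, 17U left
rack 6: place 26U, 22U left
rack 7: place 29U, 19U left
rack 7: place 12U, 7U left
rack 8: place 36U, 12U left
rack 8: place 4U, 8U left
Final racks: [14,14] [31,11] [10,6,14] [25,4] [31] [26] [29,12] [36,4].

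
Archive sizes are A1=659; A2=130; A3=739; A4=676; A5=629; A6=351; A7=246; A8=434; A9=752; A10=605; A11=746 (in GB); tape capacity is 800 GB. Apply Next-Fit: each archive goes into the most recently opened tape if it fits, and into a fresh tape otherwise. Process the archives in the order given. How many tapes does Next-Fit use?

A1 (659 GB) → tape 1 (remaining 141 GB)
A2 (130 GB) → tape 1 (remaining 11 GB)
A3 (739 GB) → tape 2 (remaining 61 GB)
A4 (676 GB) → tape 3 (remaining 124 GB)
A5 (629 GB) → tape 4 (remaining 171 GB)
A6 (351 GB) → tape 5 (remaining 449 GB)
A7 (246 GB) → tape 5 (remaining 203 GB)
A8 (434 GB) → tape 6 (remaining 366 GB)
A9 (752 GB) → tape 7 (remaining 48 GB)
A10 (605 GB) → tape 8 (remaining 195 GB)
A11 (746 GB) → tape 9 (remaining 54 GB)

9 tapes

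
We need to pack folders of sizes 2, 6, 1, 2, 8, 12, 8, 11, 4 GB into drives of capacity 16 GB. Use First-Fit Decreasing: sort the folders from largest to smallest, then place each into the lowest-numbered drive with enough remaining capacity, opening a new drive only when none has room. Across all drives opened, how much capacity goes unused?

Sorted descending: 12, 11, 8, 8, 6, 4, 2, 2, 1.
12 GB → drive 1 (remaining 4 GB)
11 GB → drive 2 (remaining 5 GB)
8 GB → drive 3 (remaining 8 GB)
8 GB → drive 3 (remaining 0 GB)
6 GB → drive 4 (remaining 10 GB)
4 GB → drive 1 (remaining 0 GB)
2 GB → drive 2 (remaining 3 GB)
2 GB → drive 2 (remaining 1 GB)
1 GB → drive 2 (remaining 0 GB)
4 drives × 16 GB = 64 GB; used 54 GB; unused 10 GB.

10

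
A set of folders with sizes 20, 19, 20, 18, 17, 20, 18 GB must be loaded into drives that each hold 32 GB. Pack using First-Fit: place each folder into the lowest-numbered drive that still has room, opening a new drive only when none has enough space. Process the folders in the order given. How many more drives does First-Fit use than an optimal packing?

First-Fit: [20] [19] [20] [18] [17] [20] [18] → 7 drives.
7 folders exceed 16 GB (half the capacity), and no two of those can share a drive, so at least 7 drives are needed.
So 7 is already optimal.

0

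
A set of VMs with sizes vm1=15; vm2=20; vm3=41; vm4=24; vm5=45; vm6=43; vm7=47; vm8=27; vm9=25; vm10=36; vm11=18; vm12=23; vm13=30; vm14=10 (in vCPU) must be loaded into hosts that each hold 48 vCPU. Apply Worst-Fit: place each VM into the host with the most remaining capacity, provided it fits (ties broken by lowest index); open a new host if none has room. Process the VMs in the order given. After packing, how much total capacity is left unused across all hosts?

Put vm1 (15 vCPU) in host 1; 33 vCPU remain.
Put vm2 (20 vCPU) in host 1; 13 vCPU remain.
Put vm3 (41 vCPU) in host 2; 7 vCPU remain.
Put vm4 (24 vCPU) in host 3; 24 vCPU remain.
Put vm5 (45 vCPU) in host 4; 3 vCPU remain.
Put vm6 (43 vCPU) in host 5; 5 vCPU remain.
Put vm7 (47 vCPU) in host 6; 1 vCPU remain.
Put vm8 (27 vCPU) in host 7; 21 vCPU remain.
Put vm9 (25 vCPU) in host 8; 23 vCPU remain.
Put vm10 (36 vCPU) in host 9; 12 vCPU remain.
Put vm11 (18 vCPU) in host 3; 6 vCPU remain.
Put vm12 (23 vCPU) in host 8; 0 vCPU remain.
Put vm13 (30 vCPU) in host 10; 18 vCPU remain.
Put vm14 (10 vCPU) in host 7; 11 vCPU remain.
10 hosts × 48 vCPU = 480 vCPU; used 404 vCPU; unused 76 vCPU.

76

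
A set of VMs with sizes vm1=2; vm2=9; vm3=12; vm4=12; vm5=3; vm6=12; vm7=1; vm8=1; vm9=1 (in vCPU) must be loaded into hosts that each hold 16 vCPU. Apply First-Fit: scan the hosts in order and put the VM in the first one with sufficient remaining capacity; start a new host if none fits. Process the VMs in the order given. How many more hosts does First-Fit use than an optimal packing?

First-Fit: [2,9,3,1,1] [12,1] [12] [12] → 4 hosts.
Total size 53 vCPU; any packing needs at least ⌈53/16⌉ = 4 hosts.
So 4 is already optimal.

0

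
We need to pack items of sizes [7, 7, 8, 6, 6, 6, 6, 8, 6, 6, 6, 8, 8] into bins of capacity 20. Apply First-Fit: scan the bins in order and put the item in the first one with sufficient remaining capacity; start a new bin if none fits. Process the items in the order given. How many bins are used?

Put 7 in bin 1; 13 remain.
Put 7 in bin 1; 6 remain.
Put 8 in bin 2; 12 remain.
Put 6 in bin 1; 0 remain.
Put 6 in bin 2; 6 remain.
Put 6 in bin 2; 0 remain.
Put 6 in bin 3; 14 remain.
Put 8 in bin 3; 6 remain.
Put 6 in bin 3; 0 remain.
Put 6 in bin 4; 14 remain.
Put 6 in bin 4; 8 remain.
Put 8 in bin 4; 0 remain.
Put 8 in bin 5; 12 remain.

5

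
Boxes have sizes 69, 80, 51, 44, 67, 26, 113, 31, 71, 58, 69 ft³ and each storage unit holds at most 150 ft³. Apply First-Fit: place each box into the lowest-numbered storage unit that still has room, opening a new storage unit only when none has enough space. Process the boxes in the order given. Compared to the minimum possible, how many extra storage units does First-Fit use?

First-Fit: [69,80] [51,44,26] [67,31] [113] [71,58] [69] → 6 storage units.
Total size 679 ft³; any packing needs at least ⌈679/150⌉ = 5 storage units.
An optimal packing achieves that bound: [113,31] [80,69] [71,69] [67,58] [51,44,26] → 5 storage units.
Excess: 6 − 5 = 1.

1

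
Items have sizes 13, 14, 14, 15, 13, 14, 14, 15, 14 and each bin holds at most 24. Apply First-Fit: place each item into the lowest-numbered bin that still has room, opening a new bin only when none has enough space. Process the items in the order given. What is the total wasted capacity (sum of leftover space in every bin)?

90

13 → bin 1 (remaining 11)
14 → bin 2 (remaining 10)
14 → bin 3 (remaining 10)
15 → bin 4 (remaining 9)
13 → bin 5 (remaining 11)
14 → bin 6 (remaining 10)
14 → bin 7 (remaining 10)
15 → bin 8 (remaining 9)
14 → bin 9 (remaining 10)
9 bins × 24 = 216; used 126; unused 90.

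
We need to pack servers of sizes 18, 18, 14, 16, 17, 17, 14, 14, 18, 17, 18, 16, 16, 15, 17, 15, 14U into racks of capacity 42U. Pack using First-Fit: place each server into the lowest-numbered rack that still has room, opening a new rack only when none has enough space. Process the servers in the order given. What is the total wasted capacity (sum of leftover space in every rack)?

62

rack 1: place 18U, 24U left
rack 1: place 18U, 6U left
rack 2: place 14U, 28U left
rack 2: place 16U, 12U left
rack 3: place 17U, 25U left
rack 3: place 17U, 8U left
rack 4: place 14U, 28U left
rack 4: place 14U, 14U left
rack 5: place 18U, 24U left
rack 5: place 17U, 7U left
rack 6: place 18U, 24U left
rack 6: place 16U, 8U left
rack 7: place 16U, 26U left
rack 7: place 15U, 11U left
rack 8: place 17U, 25U left
rack 8: place 15U, 10U left
rack 4: place 14U, 0U left
8 racks × 42U = 336U; used 274U; unused 62U.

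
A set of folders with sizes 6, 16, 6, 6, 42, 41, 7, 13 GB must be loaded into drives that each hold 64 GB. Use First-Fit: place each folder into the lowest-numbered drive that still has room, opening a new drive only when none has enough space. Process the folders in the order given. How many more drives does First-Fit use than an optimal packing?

First-Fit: [6,16,6,6,7,13] [42] [41] → 3 drives.
Total size 137 GB; any packing needs at least ⌈137/64⌉ = 3 drives.
So 3 is already optimal.

0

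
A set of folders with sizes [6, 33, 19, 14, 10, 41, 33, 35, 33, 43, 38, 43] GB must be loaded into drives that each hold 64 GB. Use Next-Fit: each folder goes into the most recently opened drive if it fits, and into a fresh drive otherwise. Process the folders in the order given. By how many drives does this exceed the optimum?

Next-Fit: [6,33,19] [14,10] [41] [33] [35] [33] [43] [38] [43] → 9 drives.
8 folders exceed 32 GB (half the capacity), and no two of those can share a drive, so at least 8 drives are needed.
An optimal packing achieves that bound: [43,19] [43,14,6] [41,10] [38] [35] [33] [33] [33] → 8 drives.
Excess: 9 − 8 = 1.

1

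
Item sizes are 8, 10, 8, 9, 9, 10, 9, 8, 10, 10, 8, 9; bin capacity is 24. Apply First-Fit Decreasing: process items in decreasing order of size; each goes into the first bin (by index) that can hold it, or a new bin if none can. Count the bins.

Sorted descending: 10, 10, 10, 10, 9, 9, 9, 9, 8, 8, 8, 8.
Put 10 in bin 1; 14 remain.
Put 10 in bin 1; 4 remain.
Put 10 in bin 2; 14 remain.
Put 10 in bin 2; 4 remain.
Put 9 in bin 3; 15 remain.
Put 9 in bin 3; 6 remain.
Put 9 in bin 4; 15 remain.
Put 9 in bin 4; 6 remain.
Put 8 in bin 5; 16 remain.
Put 8 in bin 5; 8 remain.
Put 8 in bin 5; 0 remain.
Put 8 in bin 6; 16 remain.

6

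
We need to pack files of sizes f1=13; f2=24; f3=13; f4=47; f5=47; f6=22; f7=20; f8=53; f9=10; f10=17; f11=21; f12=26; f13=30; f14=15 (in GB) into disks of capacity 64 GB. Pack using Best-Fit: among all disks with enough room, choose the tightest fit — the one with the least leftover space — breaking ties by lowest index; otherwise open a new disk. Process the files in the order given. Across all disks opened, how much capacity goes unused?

26

Put f1 (13 GB) in disk 1; 51 GB remain.
Put f2 (24 GB) in disk 1; 27 GB remain.
Put f3 (13 GB) in disk 1; 14 GB remain.
Put f4 (47 GB) in disk 2; 17 GB remain.
Put f5 (47 GB) in disk 3; 17 GB remain.
Put f6 (22 GB) in disk 4; 42 GB remain.
Put f7 (20 GB) in disk 4; 22 GB remain.
Put f8 (53 GB) in disk 5; 11 GB remain.
Put f9 (10 GB) in disk 5; 1 GB remain.
Put f10 (17 GB) in disk 2; 0 GB remain.
Put f11 (21 GB) in disk 4; 1 GB remain.
Put f12 (26 GB) in disk 6; 38 GB remain.
Put f13 (30 GB) in disk 6; 8 GB remain.
Put f14 (15 GB) in disk 3; 2 GB remain.
6 disks × 64 GB = 384 GB; used 358 GB; unused 26 GB.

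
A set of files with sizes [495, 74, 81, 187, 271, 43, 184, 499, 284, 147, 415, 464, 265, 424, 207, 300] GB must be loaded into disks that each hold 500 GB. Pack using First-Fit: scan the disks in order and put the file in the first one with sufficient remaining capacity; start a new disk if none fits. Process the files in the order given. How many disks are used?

10 disks

Put 495 GB in disk 1; 5 GB remain.
Put 74 GB in disk 2; 426 GB remain.
Put 81 GB in disk 2; 345 GB remain.
Put 187 GB in disk 2; 158 GB remain.
Put 271 GB in disk 3; 229 GB remain.
Put 43 GB in disk 2; 115 GB remain.
Put 184 GB in disk 3; 45 GB remain.
Put 499 GB in disk 4; 1 GB remain.
Put 284 GB in disk 5; 216 GB remain.
Put 147 GB in disk 5; 69 GB remain.
Put 415 GB in disk 6; 85 GB remain.
Put 464 GB in disk 7; 36 GB remain.
Put 265 GB in disk 8; 235 GB remain.
Put 424 GB in disk 9; 76 GB remain.
Put 207 GB in disk 8; 28 GB remain.
Put 300 GB in disk 10; 200 GB remain.
Final disks: [495] [74,81,187,43] [271,184] [499] [284,147] [415] [464] [265,207] [424] [300].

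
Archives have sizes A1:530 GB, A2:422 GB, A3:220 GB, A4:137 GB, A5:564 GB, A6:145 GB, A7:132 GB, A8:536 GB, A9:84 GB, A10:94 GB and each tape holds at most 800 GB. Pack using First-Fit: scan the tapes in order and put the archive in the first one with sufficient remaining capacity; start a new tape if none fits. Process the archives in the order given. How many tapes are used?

4 tapes

Put A1 (530 GB) in tape 1; 270 GB remain.
Put A2 (422 GB) in tape 2; 378 GB remain.
Put A3 (220 GB) in tape 1; 50 GB remain.
Put A4 (137 GB) in tape 2; 241 GB remain.
Put A5 (564 GB) in tape 3; 236 GB remain.
Put A6 (145 GB) in tape 2; 96 GB remain.
Put A7 (132 GB) in tape 3; 104 GB remain.
Put A8 (536 GB) in tape 4; 264 GB remain.
Put A9 (84 GB) in tape 2; 12 GB remain.
Put A10 (94 GB) in tape 3; 10 GB remain.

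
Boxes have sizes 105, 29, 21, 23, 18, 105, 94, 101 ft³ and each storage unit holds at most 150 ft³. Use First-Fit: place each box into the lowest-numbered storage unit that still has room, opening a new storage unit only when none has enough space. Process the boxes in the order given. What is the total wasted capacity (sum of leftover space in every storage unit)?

254

Put 105 ft³ in storage unit 1; 45 ft³ remain.
Put 29 ft³ in storage unit 1; 16 ft³ remain.
Put 21 ft³ in storage unit 2; 129 ft³ remain.
Put 23 ft³ in storage unit 2; 106 ft³ remain.
Put 18 ft³ in storage unit 2; 88 ft³ remain.
Put 105 ft³ in storage unit 3; 45 ft³ remain.
Put 94 ft³ in storage unit 4; 56 ft³ remain.
Put 101 ft³ in storage unit 5; 49 ft³ remain.
5 storage units × 150 ft³ = 750 ft³; used 496 ft³; unused 254 ft³.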